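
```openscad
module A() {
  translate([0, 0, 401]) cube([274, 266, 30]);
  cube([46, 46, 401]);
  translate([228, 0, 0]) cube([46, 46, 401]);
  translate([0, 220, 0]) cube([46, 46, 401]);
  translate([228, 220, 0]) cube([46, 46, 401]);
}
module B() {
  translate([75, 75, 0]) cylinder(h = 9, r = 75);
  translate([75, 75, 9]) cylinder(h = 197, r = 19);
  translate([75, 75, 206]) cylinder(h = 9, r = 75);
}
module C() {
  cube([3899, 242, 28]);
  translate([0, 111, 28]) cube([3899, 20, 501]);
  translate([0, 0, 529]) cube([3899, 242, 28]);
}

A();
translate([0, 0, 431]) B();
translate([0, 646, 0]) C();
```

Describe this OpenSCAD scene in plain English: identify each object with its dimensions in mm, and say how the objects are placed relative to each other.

A is a simple wooden stool: a rectangular seat 274 mm (x) by 266 mm (y), 30 mm thick, top face at z = 431 mm, on four square legs, each 46×46 mm in cross-section. The legs rest on z = 0, each flush with a corner of the seat.

B is a spool: two coaxial disc flanges of radius 75 mm and thickness 9 mm, joined by a core cylinder of radius 19 mm and height 197 mm. The lower flange rests on z = 0 and the three cylinders share a vertical axis.

C is an I-beam lying along x, 3899 mm long. Overall section height 557 mm. Two flanges 242 mm wide (y) and 28 mm thick, one on the floor and one at the top; a web 20 mm thick runs between them, centred on the flange width.

The spool is on top of the stool. The I-beam is on the floor beside the stool on its +y side.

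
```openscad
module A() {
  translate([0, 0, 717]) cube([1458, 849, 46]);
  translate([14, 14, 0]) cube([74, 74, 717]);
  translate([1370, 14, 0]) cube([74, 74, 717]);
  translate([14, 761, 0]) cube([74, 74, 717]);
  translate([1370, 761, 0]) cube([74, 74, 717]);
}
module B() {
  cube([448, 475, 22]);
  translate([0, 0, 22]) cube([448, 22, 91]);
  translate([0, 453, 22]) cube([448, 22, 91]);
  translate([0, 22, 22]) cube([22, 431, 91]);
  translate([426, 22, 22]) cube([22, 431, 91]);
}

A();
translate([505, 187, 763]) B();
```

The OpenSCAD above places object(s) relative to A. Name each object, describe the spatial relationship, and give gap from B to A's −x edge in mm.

A is a table. B is an open box. The open box is on top of the table, centred. The gap from the open box to the table's −x edge is 505 mm.

The open box's min-x is at 505; the table's min-x is 0; gap = 505 mm.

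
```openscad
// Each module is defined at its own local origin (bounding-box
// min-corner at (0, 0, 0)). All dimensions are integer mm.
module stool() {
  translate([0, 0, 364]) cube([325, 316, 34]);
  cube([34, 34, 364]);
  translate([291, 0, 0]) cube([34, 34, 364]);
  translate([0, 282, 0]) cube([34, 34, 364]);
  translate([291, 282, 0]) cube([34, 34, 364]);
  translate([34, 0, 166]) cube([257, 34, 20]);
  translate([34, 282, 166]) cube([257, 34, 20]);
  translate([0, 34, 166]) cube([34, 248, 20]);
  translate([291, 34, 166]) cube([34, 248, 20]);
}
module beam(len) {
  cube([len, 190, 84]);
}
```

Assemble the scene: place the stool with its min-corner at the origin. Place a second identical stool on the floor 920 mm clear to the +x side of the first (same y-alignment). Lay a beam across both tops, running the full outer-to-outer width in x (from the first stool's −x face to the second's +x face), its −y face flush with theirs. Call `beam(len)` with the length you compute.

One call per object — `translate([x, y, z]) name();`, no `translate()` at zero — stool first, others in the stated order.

stool();
translate([1245, 0, 0]) stool();
translate([0, 0, 398]) beam(1570);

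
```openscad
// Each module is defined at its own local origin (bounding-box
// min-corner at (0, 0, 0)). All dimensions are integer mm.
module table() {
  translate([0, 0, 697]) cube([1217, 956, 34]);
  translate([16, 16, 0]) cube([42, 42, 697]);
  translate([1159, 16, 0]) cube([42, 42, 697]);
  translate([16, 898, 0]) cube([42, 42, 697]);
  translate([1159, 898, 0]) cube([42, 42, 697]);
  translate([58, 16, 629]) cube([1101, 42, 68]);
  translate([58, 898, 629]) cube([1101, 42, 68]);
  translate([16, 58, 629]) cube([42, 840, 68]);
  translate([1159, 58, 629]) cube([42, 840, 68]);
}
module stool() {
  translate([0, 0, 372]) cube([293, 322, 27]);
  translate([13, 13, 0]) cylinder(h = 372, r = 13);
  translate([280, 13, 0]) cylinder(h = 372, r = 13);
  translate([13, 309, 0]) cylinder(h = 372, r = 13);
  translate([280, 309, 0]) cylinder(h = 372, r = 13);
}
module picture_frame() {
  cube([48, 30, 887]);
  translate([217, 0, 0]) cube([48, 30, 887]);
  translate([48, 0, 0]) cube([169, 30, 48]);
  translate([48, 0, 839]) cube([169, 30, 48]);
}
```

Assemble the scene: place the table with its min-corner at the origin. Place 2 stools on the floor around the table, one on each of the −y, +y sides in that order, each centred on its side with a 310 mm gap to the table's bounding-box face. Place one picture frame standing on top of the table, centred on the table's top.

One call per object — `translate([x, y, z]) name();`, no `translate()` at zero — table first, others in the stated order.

table();
translate([462, -632, 0]) stool();
translate([462, 1266, 0]) stool();
translate([476, 463, 731]) picture_frame();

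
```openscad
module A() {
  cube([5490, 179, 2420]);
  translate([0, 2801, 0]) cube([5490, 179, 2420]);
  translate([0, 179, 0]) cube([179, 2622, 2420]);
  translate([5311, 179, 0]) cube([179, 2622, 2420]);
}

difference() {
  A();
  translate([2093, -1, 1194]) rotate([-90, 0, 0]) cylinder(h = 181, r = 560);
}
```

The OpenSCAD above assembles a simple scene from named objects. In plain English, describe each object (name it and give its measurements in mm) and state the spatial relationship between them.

A is a box-shaped house frame (walls only): outside footprint 5490×2980 mm, wall height 2420 mm, wall thickness 179 mm. The two y-facing walls run the full x-width; the two x-facing walls fit between the inner faces of the y-facing walls.

The house frame has a circular hole of radius 560 mm through its front wall, centred at (x = 2093, z = 1194).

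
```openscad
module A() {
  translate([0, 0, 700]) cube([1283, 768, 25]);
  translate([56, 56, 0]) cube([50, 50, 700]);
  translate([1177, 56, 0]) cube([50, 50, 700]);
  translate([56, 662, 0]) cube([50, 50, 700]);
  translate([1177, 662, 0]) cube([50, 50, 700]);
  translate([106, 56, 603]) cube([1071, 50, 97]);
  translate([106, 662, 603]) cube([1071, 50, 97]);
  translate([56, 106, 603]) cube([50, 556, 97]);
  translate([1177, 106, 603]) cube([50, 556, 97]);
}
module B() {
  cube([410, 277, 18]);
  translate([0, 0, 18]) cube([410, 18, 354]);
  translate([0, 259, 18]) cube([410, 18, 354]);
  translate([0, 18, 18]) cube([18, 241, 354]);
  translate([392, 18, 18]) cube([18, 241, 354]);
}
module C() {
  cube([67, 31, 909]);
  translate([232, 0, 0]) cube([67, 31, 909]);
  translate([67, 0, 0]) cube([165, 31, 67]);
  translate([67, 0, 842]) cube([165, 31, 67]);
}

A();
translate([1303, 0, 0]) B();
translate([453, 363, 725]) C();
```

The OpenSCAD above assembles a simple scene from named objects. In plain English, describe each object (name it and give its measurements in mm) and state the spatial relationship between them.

A is a table: top 1283 mm (x) × 768 mm (y), 25 mm thick, upper face at z = 725 mm, on four 50×50 mm square legs, each inset 56 mm from the nearest pair of top edges, running from z = 0 to the bottom of the top. Four apron rails, 50 mm thick and 97 mm tall, run between adjacent legs with their top edges flush with the underside of the top and their outer faces flush with the legs' outer faces.

B is an open-topped rectangular box: outside dimensions 410×277×372 mm, with a uniform wall and base thickness of 18 mm. The base is a full 410×277 slab on the floor; four walls sit on top of the base. The front and back walls (the −y and +y sides) span the full width; the two side walls fit between them.

C is a rectangular picture frame lying in the x–z plane (depth along y). The opening is 165 mm wide (x) by 775 mm tall (z), surrounded by a border 67 mm wide on all four sides. The frame is 31 mm deep and is made of two full-height vertical stiles with two horizontal rails fitted between them.

The open box is on the floor beside the table on its +x side. The picture frame is on top of the table.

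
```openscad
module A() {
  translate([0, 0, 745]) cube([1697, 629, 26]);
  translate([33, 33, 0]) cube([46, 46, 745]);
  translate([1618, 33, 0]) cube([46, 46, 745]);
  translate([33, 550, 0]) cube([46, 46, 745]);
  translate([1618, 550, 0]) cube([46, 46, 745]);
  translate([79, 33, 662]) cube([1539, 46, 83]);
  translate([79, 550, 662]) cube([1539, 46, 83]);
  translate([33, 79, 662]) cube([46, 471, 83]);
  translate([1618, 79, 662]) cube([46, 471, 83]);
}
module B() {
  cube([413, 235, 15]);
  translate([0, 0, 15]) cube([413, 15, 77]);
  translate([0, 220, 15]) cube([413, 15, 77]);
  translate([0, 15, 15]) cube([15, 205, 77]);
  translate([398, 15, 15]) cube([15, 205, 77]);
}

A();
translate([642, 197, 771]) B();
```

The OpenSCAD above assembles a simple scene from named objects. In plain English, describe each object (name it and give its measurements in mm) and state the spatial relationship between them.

A is a table: top 1697 mm (x) × 629 mm (y), 26 mm thick, upper face at z = 771 mm, on four 46×46 mm square legs, each inset 33 mm from the nearest pair of top edges, running from z = 0 to the bottom of the top. Four apron rails, 46 mm thick and 83 mm tall, run between adjacent legs with their top edges flush with the underside of the top and their outer faces flush with the legs' outer faces.

B is an open-topped rectangular box: outside dimensions 413×235×92 mm, with a uniform wall and base thickness of 15 mm. The base is a full 413×235 slab on the floor; four walls sit on top of the base. The front and back walls (the −y and +y sides) span the full width; the two side walls fit between them.

The open box is on top of the table, centred.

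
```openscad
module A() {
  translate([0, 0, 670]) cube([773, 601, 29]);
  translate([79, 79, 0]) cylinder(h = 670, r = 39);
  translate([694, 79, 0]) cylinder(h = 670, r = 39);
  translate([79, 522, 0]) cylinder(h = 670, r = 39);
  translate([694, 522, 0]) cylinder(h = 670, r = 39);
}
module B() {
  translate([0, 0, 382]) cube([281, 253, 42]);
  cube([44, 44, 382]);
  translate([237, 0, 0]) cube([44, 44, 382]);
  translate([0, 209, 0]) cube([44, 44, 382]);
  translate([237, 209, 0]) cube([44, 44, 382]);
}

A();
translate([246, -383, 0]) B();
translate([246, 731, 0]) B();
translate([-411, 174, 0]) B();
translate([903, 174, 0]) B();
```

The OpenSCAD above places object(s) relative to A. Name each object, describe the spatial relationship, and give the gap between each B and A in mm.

Each stool's nearest face is 130 mm from the table's bounding box.

A is a table. B is a stool. Four stools sit around the table at the −y, +y, −x, +x sides. The gap between each stool and the table is 130 mm.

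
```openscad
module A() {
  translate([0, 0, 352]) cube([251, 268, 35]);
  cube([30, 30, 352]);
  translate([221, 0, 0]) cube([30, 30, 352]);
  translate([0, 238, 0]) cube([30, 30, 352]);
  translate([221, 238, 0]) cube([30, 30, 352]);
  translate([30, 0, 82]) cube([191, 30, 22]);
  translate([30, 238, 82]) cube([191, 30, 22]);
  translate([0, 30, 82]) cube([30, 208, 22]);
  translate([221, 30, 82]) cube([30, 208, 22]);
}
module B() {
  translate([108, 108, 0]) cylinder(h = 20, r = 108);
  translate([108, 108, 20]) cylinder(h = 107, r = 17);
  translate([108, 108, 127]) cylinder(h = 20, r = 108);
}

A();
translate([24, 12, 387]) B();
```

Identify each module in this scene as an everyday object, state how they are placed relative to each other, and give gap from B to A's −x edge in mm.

A is a stool. B is a spool. The spool is on top of the stool. The gap from the spool to the stool's −x edge is 24 mm.

The spool's min-x is at 24; the stool's min-x is 0; gap = 24 mm.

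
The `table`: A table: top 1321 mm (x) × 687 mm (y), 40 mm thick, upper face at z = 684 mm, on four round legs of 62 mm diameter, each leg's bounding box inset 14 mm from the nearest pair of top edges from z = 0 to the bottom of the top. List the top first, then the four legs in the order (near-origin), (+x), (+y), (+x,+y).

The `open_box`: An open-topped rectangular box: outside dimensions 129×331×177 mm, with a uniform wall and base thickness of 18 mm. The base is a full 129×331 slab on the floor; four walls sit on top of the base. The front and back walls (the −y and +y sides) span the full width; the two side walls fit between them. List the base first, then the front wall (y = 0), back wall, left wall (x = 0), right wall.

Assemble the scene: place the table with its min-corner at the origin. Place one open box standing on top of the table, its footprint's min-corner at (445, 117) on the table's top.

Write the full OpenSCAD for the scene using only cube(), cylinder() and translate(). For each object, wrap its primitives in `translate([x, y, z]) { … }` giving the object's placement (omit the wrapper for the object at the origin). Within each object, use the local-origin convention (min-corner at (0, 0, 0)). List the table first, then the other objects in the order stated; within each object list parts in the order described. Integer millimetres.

translate([0, 0, 644]) cube([1321, 687, 40]);
translate([45, 45, 0]) cylinder(h = 644, r = 31);
translate([1276, 45, 0]) cylinder(h = 644, r = 31);
translate([45, 642, 0]) cylinder(h = 644, r = 31);
translate([1276, 642, 0]) cylinder(h = 644, r = 31);
translate([445, 117, 684]) {
  cube([129, 331, 18]);
  translate([0, 0, 18]) cube([129, 18, 159]);
  translate([0, 313, 18]) cube([129, 18, 159]);
  translate([0, 18, 18]) cube([18, 295, 159]);
  translate([111, 18, 18]) cube([18, 295, 159]);
}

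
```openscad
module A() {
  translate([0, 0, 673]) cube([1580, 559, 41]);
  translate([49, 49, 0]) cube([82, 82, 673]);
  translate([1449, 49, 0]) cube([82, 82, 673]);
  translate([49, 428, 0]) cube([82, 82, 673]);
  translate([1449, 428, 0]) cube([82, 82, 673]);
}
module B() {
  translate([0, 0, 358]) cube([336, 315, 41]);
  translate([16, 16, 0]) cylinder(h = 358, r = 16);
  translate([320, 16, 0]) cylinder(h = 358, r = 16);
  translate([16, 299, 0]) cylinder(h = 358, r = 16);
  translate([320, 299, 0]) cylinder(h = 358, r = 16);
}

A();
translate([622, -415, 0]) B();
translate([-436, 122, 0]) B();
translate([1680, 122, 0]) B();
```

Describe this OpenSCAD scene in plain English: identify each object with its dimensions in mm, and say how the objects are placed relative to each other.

A is a table with a 1580×559 mm rectangular top, 41 mm thick, top surface at z = 714 mm, supported by four 82×82 mm square legs, each inset 49 mm from the nearest pair of top edges, running from the floor.

B is a simple wooden stool: a rectangular seat 336 mm (x) by 315 mm (y), 41 mm thick, top face at z = 399 mm, on four round legs, each 32 mm in diameter. The legs rest on z = 0, each leg's axis is inset half a diameter from the nearest pair of seat edges (so the leg's bounding box is flush with the corner).

Three stools sit around the table at the −y, −x, +x sides.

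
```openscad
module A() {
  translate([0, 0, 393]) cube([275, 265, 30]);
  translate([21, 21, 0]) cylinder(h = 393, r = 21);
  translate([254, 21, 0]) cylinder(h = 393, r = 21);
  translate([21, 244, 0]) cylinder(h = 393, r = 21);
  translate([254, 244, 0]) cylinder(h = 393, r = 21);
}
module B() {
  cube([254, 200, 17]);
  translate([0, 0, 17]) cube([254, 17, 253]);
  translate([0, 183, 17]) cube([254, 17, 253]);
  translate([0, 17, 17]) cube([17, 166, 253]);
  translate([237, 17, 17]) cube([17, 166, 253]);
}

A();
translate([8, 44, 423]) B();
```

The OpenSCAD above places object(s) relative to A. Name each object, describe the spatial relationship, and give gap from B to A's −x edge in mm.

A is a stool. B is an open box. The open box is on top of the stool. The gap from the open box to the stool's −x edge is 8 mm.

The open box's min-x is at 8; the stool's min-x is 0; gap = 8 mm.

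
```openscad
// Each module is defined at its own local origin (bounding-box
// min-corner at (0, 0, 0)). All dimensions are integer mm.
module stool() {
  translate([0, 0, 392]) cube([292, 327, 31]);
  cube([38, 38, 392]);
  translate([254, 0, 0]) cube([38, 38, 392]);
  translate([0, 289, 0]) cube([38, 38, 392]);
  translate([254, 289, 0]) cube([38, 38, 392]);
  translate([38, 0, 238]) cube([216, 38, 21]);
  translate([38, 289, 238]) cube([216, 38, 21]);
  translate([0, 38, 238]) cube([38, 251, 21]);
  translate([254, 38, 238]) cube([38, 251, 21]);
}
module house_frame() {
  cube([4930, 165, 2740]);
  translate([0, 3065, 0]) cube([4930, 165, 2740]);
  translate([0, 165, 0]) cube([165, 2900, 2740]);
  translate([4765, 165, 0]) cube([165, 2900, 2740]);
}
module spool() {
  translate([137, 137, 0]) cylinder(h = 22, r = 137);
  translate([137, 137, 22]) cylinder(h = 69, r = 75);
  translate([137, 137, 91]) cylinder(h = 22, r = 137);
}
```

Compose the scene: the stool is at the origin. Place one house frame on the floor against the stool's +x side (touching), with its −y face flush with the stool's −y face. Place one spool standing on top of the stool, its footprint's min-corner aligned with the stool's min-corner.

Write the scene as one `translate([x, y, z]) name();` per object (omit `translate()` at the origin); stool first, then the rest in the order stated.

stool();
translate([292, 0, 0]) house_frame();
translate([0, 0, 423]) spool();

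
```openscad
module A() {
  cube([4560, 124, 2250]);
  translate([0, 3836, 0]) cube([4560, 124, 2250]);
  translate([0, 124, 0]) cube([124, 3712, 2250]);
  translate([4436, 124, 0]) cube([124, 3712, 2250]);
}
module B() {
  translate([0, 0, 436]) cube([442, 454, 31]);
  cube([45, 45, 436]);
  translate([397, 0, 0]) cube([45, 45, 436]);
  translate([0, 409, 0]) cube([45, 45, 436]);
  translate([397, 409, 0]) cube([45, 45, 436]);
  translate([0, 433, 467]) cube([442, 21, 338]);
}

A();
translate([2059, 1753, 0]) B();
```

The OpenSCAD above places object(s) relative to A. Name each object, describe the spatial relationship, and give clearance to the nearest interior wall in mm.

Clearances: x = 1935, y = 1629; minimum 1629 mm.

A is a house frame. B is a chair. The chair sits inside the house frame, centred. The clearance to the nearest interior wall is 1629 mm.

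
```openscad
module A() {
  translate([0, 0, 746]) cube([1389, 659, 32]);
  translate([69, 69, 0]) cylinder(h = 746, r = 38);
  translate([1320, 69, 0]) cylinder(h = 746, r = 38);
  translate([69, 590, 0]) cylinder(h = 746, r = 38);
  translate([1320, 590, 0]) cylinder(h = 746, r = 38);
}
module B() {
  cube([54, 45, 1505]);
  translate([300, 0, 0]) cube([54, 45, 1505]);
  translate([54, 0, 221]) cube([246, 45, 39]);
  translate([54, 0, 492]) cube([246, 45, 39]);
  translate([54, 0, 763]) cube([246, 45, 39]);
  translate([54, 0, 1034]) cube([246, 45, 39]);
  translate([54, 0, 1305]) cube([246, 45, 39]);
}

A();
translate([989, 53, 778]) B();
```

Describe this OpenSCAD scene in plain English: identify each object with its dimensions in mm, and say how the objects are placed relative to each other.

A is a table with a 1389×659 mm rectangular top, 32 mm thick, top surface at z = 778 mm, supported by four round legs of 76 mm diameter, each leg's bounding box inset 31 mm from the nearest pair of top edges, running from the floor.

B is a wooden ladder with two side rails of 54×45 mm section and 1505 mm height, set 354 mm apart overall. Between them run 5 rectangular rungs (45 mm deep, 39 mm thick), front faces flush with the rails' −y face. The bottom of the first rung is 221 mm above the floor and each subsequent rung is 271 mm higher than the one below.

The ladder is on top of the table.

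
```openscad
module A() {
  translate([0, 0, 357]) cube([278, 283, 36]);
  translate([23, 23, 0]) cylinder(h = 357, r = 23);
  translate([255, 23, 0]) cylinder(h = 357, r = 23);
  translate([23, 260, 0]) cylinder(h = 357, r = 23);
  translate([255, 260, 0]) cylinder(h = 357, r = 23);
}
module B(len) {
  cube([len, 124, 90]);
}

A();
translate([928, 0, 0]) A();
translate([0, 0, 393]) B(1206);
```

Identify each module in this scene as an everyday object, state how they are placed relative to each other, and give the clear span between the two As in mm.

A is a stool. B is a beam. A beam spans the tops of two stools. The clear span between the two stools is 650 mm.

Second stool starts at x = 928; first ends at x = 278; clear span = 928 − 278 = 650 mm.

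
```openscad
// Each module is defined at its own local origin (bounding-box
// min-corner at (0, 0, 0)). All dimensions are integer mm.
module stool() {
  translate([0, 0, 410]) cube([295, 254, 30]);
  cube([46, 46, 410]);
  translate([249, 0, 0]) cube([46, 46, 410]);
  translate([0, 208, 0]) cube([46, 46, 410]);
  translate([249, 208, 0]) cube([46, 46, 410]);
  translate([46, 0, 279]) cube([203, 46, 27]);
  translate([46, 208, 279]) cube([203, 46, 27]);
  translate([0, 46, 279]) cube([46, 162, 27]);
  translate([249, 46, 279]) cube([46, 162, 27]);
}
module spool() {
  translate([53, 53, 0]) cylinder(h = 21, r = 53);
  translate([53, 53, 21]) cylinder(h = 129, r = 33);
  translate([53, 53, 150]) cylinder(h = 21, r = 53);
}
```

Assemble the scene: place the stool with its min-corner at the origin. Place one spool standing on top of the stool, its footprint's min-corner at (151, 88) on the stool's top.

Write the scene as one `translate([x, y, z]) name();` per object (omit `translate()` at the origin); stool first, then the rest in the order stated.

stool();
translate([151, 88, 440]) spool();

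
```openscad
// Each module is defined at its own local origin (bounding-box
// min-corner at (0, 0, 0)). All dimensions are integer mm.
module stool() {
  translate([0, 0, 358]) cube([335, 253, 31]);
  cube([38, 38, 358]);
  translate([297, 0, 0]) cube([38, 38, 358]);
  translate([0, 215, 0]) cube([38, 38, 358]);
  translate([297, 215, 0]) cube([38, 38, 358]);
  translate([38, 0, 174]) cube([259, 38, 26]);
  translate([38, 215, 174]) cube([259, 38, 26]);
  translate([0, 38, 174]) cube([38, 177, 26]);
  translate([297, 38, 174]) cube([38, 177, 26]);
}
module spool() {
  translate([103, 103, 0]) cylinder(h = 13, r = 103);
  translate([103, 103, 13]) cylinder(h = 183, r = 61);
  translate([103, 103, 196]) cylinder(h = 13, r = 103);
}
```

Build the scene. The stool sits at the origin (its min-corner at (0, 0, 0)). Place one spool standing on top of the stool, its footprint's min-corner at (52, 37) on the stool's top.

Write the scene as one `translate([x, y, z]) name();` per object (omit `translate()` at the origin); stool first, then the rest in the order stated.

stool();
translate([52, 37, 389]) spool();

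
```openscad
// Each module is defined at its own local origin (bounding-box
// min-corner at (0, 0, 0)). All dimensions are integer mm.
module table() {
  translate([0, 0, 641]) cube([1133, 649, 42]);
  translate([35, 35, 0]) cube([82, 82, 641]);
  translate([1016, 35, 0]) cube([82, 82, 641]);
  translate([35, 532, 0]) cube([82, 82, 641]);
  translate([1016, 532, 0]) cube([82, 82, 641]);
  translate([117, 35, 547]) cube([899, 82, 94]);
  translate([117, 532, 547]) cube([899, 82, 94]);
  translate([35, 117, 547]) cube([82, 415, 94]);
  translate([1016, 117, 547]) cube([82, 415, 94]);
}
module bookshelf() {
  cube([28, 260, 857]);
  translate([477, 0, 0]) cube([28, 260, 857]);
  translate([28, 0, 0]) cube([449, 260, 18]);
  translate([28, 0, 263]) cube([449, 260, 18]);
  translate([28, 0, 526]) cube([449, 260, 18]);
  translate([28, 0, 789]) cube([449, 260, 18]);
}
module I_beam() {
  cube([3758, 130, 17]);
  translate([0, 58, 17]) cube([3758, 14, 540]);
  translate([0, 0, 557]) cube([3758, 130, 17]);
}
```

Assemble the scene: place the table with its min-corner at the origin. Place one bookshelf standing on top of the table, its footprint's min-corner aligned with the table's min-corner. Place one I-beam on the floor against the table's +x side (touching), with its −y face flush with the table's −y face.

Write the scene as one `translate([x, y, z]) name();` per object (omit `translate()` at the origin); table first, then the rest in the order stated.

table();
translate([0, 0, 683]) bookshelf();
translate([1133, 0, 0]) I_beam();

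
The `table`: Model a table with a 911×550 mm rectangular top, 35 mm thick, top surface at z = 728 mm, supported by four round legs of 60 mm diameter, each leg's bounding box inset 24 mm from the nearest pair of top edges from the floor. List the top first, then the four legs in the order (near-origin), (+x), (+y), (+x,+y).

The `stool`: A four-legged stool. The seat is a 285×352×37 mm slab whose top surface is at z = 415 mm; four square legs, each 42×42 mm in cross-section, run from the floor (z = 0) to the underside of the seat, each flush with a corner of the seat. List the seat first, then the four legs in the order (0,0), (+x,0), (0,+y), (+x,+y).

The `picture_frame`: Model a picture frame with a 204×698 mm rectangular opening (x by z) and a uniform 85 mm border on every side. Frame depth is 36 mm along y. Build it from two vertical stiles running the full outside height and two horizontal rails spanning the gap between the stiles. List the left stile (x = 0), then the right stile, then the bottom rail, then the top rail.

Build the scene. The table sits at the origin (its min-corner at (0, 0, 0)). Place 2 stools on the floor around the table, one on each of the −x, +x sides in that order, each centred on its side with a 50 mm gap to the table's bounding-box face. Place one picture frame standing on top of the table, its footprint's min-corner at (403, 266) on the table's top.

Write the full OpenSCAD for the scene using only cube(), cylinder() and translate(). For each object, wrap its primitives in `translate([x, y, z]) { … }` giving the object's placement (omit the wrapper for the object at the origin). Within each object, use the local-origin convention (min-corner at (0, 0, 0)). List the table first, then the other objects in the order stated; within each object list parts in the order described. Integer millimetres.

translate([0, 0, 693]) cube([911, 550, 35]);
translate([54, 54, 0]) cylinder(h = 693, r = 30);
translate([857, 54, 0]) cylinder(h = 693, r = 30);
translate([54, 496, 0]) cylinder(h = 693, r = 30);
translate([857, 496, 0]) cylinder(h = 693, r = 30);
translate([-335, 99, 0]) {
  translate([0, 0, 378]) cube([285, 352, 37]);
  cube([42, 42, 378]);
  translate([243, 0, 0]) cube([42, 42, 378]);
  translate([0, 310, 0]) cube([42, 42, 378]);
  translate([243, 310, 0]) cube([42, 42, 378]);
}
translate([961, 99, 0]) {
  translate([0, 0, 378]) cube([285, 352, 37]);
  cube([42, 42, 378]);
  translate([243, 0, 0]) cube([42, 42, 378]);
  translate([0, 310, 0]) cube([42, 42, 378]);
  translate([243, 310, 0]) cube([42, 42, 378]);
}
translate([403, 266, 728]) {
  cube([85, 36, 868]);
  translate([289, 0, 0]) cube([85, 36, 868]);
  translate([85, 0, 0]) cube([204, 36, 85]);
  translate([85, 0, 783]) cube([204, 36, 85]);
}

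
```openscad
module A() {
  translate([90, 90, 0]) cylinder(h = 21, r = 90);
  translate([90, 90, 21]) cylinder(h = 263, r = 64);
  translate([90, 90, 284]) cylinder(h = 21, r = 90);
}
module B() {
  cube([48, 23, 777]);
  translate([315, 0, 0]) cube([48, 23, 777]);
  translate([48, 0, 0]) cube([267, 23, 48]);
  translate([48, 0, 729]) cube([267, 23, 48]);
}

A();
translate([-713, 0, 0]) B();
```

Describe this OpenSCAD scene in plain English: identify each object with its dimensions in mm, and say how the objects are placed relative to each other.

A is a spool: two coaxial disc flanges of radius 90 mm and thickness 21 mm, joined by a core cylinder of radius 64 mm and height 263 mm. The lower flange rests on z = 0 and the three cylinders share a vertical axis.

B is a picture frame with a 267×681 mm rectangular opening (x by z) and a uniform 48 mm border on every side. Frame depth is 23 mm along y. It is built from two vertical stiles running the full outside height and two horizontal rails spanning the gap between the stiles.

The picture frame is on the floor beside the spool on its −x side.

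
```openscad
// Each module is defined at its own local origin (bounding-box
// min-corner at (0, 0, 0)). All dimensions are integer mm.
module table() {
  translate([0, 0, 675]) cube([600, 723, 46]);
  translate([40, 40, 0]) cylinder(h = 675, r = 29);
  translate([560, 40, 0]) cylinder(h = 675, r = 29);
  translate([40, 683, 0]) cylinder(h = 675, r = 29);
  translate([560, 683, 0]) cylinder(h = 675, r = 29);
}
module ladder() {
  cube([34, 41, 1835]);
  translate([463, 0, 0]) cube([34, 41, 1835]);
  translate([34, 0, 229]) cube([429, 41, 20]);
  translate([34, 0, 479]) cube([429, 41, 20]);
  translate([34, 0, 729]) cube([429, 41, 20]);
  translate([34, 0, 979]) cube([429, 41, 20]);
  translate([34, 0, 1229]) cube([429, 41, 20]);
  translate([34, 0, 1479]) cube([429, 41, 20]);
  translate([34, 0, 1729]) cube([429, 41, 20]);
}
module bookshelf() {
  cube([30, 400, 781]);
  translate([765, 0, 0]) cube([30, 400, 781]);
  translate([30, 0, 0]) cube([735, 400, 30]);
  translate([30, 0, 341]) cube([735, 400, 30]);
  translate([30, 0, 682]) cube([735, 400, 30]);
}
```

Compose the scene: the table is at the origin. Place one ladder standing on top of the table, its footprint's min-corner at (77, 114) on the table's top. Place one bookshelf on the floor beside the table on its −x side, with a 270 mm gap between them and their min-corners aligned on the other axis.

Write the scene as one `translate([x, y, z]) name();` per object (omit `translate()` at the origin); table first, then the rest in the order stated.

table();
translate([77, 114, 721]) ladder();
translate([-1065, 0, 0]) bookshelf();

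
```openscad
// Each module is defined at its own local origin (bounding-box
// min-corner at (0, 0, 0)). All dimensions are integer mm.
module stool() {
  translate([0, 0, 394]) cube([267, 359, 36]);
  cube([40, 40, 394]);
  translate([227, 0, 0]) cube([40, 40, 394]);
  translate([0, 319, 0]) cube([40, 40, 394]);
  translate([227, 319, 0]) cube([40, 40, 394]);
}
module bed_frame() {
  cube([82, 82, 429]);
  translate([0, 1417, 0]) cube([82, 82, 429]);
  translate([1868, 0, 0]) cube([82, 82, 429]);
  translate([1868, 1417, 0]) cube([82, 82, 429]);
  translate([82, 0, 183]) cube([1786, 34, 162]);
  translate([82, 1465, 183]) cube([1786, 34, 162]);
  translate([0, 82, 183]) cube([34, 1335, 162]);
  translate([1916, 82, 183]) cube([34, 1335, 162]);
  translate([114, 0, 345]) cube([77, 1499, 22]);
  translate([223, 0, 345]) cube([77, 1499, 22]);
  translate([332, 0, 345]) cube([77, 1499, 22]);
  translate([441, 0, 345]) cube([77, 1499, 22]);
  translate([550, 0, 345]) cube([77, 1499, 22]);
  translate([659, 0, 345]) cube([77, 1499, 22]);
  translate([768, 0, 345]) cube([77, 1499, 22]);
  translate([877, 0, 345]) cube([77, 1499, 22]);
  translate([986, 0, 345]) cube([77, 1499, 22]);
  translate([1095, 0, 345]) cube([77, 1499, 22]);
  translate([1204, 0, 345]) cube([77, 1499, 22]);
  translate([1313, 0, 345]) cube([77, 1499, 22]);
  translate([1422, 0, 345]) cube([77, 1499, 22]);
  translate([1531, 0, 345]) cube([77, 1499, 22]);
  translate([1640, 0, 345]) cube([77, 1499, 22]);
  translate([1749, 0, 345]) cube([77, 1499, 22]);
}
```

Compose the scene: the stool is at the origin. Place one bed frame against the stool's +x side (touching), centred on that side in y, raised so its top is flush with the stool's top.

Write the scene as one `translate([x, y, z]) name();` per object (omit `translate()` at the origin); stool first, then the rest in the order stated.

stool();
translate([267, -570, 1]) bed_frame();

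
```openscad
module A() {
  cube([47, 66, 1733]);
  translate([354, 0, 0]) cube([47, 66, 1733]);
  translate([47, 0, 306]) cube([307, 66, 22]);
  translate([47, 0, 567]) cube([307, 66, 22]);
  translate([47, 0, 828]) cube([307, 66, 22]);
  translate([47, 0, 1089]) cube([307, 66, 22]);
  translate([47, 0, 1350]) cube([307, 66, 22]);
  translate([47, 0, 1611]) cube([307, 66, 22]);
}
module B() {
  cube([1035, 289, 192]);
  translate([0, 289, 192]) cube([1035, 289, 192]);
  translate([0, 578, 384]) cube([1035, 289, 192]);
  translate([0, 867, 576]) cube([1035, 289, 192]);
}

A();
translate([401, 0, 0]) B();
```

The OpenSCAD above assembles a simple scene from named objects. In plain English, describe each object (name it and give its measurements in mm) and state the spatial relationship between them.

A is a straight ladder. Two 47×66 mm vertical rails, 1733 mm tall, stand 401 mm apart (outside-to-outside) with their front faces coplanar on the −y side. 6 rungs, each 66 mm deep and 22 mm tall, span between the inner faces of the rails, front faces flush with the rails. The lowest rung's underside is at z = 306 mm and rungs are spaced 261 mm apart (underside to underside).

B is a run of 4 identical solid stair steps. Each tread is 1035×289 mm and each step block is 192 mm high. Step 1 rests on the floor; step k is offset from step 1 by (k−1)×289 mm in y and (k−1)×192 mm in z.

The staircase is against the ladder's +x side, with their −y faces flush.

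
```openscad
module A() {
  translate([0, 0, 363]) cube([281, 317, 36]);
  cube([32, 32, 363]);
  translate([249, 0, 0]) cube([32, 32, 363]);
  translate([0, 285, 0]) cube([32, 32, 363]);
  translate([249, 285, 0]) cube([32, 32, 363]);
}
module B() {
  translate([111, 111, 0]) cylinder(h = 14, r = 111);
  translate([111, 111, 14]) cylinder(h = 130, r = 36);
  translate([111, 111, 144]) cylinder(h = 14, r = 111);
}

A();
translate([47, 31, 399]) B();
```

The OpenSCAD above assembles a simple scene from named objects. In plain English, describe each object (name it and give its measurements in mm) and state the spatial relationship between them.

A is a four-legged stool. The seat is a 281×317×36 mm slab whose top surface is at z = 399 mm; four square legs, each 32×32 mm in cross-section, run from the floor (z = 0) to the underside of the seat, each flush with a corner of the seat.

B is a spool: two coaxial disc flanges of radius 111 mm and thickness 14 mm, joined by a core cylinder of radius 36 mm and height 130 mm. The lower flange rests on z = 0 and the three cylinders share a vertical axis.

The spool is on top of the stool.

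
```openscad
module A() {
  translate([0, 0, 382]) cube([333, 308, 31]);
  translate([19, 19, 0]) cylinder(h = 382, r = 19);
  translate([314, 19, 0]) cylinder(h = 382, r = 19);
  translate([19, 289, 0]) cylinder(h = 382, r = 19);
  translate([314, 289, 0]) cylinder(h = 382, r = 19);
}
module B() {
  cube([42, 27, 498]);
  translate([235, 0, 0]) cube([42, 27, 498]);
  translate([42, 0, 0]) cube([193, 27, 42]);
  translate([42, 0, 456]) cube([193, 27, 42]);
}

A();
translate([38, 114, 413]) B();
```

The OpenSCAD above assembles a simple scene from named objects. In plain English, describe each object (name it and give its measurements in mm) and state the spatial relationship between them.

A is a four-legged stool. The seat is a 333×308×31 mm slab whose top surface is at z = 413 mm; four round legs, each 38 mm in diameter, run from the floor (z = 0) to the underside of the seat, each leg's axis is inset half a diameter from the nearest pair of seat edges (so the leg's bounding box is flush with the corner).

B is a picture frame with a 193×414 mm rectangular opening (x by z) and a uniform 42 mm border on every side. Frame depth is 27 mm along y. It is built from two vertical stiles running the full outside height and two horizontal rails spanning the gap between the stiles.

The picture frame is on top of the stool.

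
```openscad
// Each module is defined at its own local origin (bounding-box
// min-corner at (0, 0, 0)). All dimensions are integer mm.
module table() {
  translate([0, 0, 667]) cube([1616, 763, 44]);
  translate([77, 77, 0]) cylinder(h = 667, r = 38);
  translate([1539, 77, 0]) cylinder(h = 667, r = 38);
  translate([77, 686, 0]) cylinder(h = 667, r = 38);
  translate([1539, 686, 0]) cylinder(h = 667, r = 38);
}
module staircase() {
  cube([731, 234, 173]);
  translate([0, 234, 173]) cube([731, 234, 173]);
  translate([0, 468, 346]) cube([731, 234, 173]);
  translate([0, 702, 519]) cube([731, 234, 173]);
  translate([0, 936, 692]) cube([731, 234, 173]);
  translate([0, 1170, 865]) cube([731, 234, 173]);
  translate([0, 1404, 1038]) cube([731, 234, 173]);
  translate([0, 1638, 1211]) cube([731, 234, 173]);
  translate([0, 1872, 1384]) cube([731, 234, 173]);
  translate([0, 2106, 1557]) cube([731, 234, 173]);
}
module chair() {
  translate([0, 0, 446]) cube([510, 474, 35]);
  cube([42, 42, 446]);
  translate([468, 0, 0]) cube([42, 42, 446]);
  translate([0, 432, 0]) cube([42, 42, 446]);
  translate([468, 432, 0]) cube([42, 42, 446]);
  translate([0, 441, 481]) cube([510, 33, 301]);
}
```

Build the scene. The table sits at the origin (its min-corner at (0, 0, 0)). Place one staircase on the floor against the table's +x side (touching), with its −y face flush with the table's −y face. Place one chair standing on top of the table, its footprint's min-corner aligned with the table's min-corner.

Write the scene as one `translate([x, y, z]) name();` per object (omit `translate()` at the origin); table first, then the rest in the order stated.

table();
translate([1616, 0, 0]) staircase();
translate([0, 0, 711]) chair();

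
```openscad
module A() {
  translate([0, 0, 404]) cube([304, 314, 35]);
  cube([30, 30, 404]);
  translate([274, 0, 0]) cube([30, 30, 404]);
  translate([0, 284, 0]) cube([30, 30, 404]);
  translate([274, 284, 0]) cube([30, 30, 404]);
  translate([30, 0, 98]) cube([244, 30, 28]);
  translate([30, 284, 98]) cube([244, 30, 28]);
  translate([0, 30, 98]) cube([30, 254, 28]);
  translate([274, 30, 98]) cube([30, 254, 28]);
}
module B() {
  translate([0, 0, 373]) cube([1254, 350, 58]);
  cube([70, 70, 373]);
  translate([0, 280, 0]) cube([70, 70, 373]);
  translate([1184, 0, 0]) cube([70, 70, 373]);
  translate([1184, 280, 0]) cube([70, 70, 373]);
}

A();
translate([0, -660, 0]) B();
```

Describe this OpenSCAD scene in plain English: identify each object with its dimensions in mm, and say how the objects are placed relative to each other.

A is a four-legged stool. The seat is 304×314 mm, 35 mm thick, top at z = 439 mm. It stands on four square legs, each 30×30 mm in cross-section, from z = 0 to the seat underside, each flush with a corner of the seat. Four stretchers, 30 mm wide and 28 mm tall, connect adjacent legs with their undersides at z = 98 mm, each running between the inner faces of the legs it joins and aligned with the legs' outer faces on the other axis.

B is a long wooden bench with a 1254 mm (x) × 350 mm (y) seat, 58 mm thick, its top surface 431 mm above the floor. Four 70 mm square legs at the seat corners, flush with the edges, run from z = 0 to the seat underside.

The bench is on the floor beside the stool on its −y side.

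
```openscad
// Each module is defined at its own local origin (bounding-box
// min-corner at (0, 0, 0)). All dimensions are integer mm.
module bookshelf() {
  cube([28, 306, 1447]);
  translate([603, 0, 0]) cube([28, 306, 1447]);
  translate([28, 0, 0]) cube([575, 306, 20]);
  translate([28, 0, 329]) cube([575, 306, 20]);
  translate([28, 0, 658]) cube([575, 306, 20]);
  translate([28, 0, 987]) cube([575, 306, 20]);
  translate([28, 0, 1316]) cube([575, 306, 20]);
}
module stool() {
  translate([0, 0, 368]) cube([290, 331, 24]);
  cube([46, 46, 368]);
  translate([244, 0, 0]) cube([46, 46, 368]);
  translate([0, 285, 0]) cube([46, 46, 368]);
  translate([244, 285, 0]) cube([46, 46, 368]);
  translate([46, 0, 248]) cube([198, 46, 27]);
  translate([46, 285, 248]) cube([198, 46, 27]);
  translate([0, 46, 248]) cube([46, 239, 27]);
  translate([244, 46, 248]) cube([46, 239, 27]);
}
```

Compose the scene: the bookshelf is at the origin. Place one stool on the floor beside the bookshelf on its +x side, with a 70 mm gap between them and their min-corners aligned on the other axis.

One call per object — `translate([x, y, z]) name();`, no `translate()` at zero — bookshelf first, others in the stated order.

bookshelf();
translate([701, 0, 0]) stool();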